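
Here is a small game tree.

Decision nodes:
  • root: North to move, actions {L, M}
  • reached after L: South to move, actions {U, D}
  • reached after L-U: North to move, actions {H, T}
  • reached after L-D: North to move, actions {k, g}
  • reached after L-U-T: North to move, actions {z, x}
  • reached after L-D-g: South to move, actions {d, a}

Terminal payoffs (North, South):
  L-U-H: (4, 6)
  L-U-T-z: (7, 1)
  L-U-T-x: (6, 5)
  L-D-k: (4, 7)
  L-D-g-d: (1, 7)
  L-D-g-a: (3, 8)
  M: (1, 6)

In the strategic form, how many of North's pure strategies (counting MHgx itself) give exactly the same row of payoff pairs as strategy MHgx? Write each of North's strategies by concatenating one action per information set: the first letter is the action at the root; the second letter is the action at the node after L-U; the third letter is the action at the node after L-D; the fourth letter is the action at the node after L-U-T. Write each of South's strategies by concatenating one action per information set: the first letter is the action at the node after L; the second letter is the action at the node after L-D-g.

Row for MHgx (columns Ud, Ua, Dd, Da): (1,6) (1,6) (1,6) (1,6).
Under MHgx, North's choice at the node after L-U and at the node after L-D and at the node after L-U-T can never be reached regardless of what South does, so varying those choices leaves every outcome unchanged.
Holding the reachable choices fixed and varying the unreachable ones freely already gives 2 × 2 × 2 = 8 equivalent strategies.
No other strategy reproduces this row, so those 8 are the full class: MHkz, MHkx, MHgz, MHgx, MTkz, MTkx, MTgz, MTgx.

8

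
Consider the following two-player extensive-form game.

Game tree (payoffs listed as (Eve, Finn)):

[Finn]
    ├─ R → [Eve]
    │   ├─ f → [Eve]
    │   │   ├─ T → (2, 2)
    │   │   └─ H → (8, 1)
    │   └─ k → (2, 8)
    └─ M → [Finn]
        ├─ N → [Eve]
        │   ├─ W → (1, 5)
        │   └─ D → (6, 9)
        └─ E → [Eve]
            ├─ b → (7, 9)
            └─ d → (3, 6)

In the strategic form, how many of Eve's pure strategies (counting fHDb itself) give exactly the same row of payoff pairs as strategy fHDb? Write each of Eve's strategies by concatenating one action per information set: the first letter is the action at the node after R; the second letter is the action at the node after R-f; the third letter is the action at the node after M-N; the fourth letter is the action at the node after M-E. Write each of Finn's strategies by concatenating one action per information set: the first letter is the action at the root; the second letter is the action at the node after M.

Row for fHDb (columns RN, RE, MN, ME): (8,1) (8,1) (6,9) (7,9).
Every one of Eve's information sets is on the play path for some reply by Finn when Eve follows fHDb.
Changing the action at any of them therefore changes at least one column, so only fHDb itself gives this row.

1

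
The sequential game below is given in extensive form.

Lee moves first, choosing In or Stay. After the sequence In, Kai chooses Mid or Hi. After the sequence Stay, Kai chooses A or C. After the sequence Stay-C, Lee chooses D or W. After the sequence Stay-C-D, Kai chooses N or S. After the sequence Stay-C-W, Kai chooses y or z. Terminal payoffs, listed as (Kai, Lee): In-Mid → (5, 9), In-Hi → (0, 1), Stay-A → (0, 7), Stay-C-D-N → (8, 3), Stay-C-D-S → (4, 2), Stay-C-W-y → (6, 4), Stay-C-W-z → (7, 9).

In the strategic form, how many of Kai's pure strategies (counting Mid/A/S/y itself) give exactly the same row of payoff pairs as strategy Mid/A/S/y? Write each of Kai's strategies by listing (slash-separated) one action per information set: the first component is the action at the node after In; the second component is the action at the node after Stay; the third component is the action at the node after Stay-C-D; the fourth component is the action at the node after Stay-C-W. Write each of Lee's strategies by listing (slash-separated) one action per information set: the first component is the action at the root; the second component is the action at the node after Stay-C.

Row for Mid/A/S/y (columns In/D, In/W, Stay/D, Stay/W): (5,9) (5,9) (0,7) (0,7).
Under Mid/A/S/y, Kai's choice at the node after Stay-C-D and at the node after Stay-C-W can never be reached regardless of what Lee does, so varying those choices leaves every outcome unchanged.
Holding the reachable choices fixed and varying the unreachable ones freely already gives 2 × 2 = 4 equivalent strategies.
No other strategy reproduces this row, so those 4 are the full class: Mid/A/N/y, Mid/A/N/z, Mid/A/S/y, Mid/A/S/z.

4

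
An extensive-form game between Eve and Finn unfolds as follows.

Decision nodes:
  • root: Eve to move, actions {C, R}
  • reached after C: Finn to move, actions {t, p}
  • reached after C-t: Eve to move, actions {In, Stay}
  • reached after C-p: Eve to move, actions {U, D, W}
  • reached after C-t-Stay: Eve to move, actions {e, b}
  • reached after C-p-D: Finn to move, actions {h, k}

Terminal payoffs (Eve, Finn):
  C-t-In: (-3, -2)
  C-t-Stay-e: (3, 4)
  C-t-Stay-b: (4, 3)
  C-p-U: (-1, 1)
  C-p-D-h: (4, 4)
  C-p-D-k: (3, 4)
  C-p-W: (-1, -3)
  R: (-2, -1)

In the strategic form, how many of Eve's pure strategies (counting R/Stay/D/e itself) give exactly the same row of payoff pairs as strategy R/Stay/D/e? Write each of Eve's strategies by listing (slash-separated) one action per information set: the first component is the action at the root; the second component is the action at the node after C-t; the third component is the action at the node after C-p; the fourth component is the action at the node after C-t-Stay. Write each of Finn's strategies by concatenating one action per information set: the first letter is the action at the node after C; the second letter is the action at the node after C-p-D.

Row for R/Stay/D/e (columns th, tk, ph, pk): (-2,-1) (-2,-1) (-2,-1) (-2,-1).
Under R/Stay/D/e, Eve's choice at the node after C-t and at the node after C-p and at the node after C-t-Stay can never be reached regardless of what Finn does, so varying those choices leaves every outcome unchanged.
Holding the reachable choices fixed and varying the unreachable ones freely already gives 2 × 3 × 2 = 12 equivalent strategies.
No other strategy reproduces this row, so those 12 are the full class: R/In/U/e, R/In/U/b, R/In/D/e, R/In/D/b, R/In/W/e, R/In/W/b, R/Stay/U/e, R/Stay/U/b, R/Stay/D/e, R/Stay/D/b, R/Stay/W/e, R/Stay/W/b.

12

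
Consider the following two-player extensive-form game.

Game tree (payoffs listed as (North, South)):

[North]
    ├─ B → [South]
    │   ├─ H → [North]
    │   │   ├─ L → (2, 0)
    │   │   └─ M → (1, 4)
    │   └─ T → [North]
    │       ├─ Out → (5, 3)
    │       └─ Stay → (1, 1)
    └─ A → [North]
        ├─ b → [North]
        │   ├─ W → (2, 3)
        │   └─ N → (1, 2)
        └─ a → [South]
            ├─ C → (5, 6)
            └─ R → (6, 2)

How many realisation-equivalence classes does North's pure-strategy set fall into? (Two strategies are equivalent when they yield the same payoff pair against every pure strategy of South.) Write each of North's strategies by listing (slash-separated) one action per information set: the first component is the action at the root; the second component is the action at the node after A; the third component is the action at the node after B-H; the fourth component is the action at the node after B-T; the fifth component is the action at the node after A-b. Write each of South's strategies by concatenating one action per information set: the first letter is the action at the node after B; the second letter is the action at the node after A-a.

North has 32 pure strategies: B/b/L/Out/W, B/b/L/Out/N, B/b/L/Stay/W, B/b/L/Stay/N, B/b/M/Out/W, B/b/M/Out/N, B/b/M/Stay/W, B/b/M/Stay/N, B/a/L/Out/W, B/a/L/Out/N, B/a/L/Stay/W, B/a/L/Stay/N, B/a/M/Out/W, B/a/M/Out/N, B/a/M/Stay/W, B/a/M/Stay/N, A/b/L/Out/W, A/b/L/Out/N, A/b/L/Stay/W, A/b/L/Stay/N, A/b/M/Out/W, A/b/M/Out/N, A/b/M/Stay/W, A/b/M/Stay/N, A/a/L/Out/W, A/a/L/Out/N, A/a/L/Stay/W, A/a/L/Stay/N, A/a/M/Out/W, A/a/M/Out/N, A/a/M/Stay/W, A/a/M/Stay/N. Columns: HC, HR, TC, TR.
{B/b/L/Out/W, B/b/L/Out/N, B/a/L/Out/W, B/a/L/Out/N} → row (2,0) (2,0) (5,3) (5,3)
{B/b/L/Stay/W, B/b/L/Stay/N, B/a/L/Stay/W, B/a/L/Stay/N} → row (2,0) (2,0) (1,1) (1,1)
{B/b/M/Out/W, B/b/M/Out/N, B/a/M/Out/W, B/a/M/Out/N} → row (1,4) (1,4) (5,3) (5,3)
{B/b/M/Stay/W, B/b/M/Stay/N, B/a/M/Stay/W, B/a/M/Stay/N} → row (1,4) (1,4) (1,1) (1,1)
{A/b/L/Out/W, A/b/L/Stay/W, A/b/M/Out/W, A/b/M/Stay/W} → row (2,3) (2,3) (2,3) (2,3)
{A/b/L/Out/N, A/b/L/Stay/N, A/b/M/Out/N, A/b/M/Stay/N} → row (1,2) (1,2) (1,2) (1,2)
{A/a/L/Out/W, A/a/L/Out/N, A/a/L/Stay/W, A/a/L/Stay/N, A/a/M/Out/W, A/a/M/Out/N, A/a/M/Stay/W, A/a/M/Stay/N} → row (5,6) (6,2) (5,6) (6,2)
That's 7 distinct rows out of 32 strategies.

7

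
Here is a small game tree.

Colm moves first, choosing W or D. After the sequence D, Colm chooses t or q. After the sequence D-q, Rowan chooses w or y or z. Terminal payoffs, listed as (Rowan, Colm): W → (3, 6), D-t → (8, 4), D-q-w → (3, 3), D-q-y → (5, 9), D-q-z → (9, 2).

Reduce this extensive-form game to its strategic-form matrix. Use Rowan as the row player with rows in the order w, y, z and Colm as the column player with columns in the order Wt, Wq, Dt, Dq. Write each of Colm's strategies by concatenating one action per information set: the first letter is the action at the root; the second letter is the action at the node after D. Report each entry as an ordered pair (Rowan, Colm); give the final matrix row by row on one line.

           Wt       Wq       Dt       Dq
   w    (3,6)    (3,6)    (8,4)    (3,3)
   y    (3,6)    (3,6)    (8,4)    (5,9)
   z    (3,6)    (3,6)    (8,4)    (9,2)

w: (3,6) (3,6) (8,4) (3,3) | y: (3,6) (3,6) (8,4) (5,9) | z: (3,6) (3,6) (8,4) (9,2)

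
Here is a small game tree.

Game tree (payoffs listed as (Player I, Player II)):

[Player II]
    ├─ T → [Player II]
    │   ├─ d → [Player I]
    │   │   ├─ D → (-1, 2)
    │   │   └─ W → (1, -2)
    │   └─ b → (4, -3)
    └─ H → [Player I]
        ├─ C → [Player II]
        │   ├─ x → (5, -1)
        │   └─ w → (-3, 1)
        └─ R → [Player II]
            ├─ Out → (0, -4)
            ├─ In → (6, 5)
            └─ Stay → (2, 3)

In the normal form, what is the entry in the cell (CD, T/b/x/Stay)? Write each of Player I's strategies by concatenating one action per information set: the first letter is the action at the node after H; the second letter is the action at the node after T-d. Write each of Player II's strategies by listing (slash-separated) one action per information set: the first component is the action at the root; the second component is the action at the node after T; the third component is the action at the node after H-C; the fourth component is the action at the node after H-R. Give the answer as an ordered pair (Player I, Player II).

(4, -3)

Trace the play path from the root:
  Player II plays T
  Player II plays b at [T]
→ terminal payoff (4, -3).
(Player I's choice at the node after H is never reached on this path, so it doesn't affect the outcome.)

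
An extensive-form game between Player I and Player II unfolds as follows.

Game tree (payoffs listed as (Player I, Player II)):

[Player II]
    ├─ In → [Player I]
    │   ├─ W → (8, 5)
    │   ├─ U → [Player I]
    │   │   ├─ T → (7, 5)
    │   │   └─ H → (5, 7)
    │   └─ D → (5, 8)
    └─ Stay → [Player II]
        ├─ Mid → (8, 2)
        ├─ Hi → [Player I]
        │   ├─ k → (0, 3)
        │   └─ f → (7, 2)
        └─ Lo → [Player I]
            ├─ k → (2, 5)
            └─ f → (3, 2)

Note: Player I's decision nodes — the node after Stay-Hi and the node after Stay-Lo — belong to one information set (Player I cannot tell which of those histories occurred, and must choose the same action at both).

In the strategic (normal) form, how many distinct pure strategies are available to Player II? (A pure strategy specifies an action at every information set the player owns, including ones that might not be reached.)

6

Player II owns the root with actions {In, Stay} — two choices.
Player II owns the node after Stay with actions {Mid, Hi, Lo} — three choices.
A pure strategy fixes one action at each information set independently, so the count is the product 2 × 3 = 6.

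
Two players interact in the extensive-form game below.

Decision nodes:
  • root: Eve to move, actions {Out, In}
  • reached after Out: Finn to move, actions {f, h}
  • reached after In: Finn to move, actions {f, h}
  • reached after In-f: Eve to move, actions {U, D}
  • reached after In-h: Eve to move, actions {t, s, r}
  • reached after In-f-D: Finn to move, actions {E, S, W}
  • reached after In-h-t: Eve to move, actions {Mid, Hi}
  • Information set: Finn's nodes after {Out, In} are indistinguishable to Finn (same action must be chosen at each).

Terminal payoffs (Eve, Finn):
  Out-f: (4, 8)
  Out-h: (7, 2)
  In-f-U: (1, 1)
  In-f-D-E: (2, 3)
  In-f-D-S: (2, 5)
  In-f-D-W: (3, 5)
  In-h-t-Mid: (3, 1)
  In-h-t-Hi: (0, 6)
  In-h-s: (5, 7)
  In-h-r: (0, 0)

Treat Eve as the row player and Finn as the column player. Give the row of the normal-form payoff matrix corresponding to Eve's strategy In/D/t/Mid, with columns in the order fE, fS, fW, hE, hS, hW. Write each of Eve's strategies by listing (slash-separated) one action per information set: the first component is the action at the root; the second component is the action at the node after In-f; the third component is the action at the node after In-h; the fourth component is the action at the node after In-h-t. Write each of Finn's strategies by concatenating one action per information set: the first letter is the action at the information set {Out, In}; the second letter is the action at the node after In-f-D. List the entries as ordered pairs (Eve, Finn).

(2,3) (2,5) (3,5) (3,1) (3,1) (3,1)

vs fE: Eve plays In → Finn plays f at [In] → Eve plays D at [In-f] → Finn plays E at [In-f-D] → (2, 3)
vs fS: Eve plays In → Finn plays f at [In] → Eve plays D at [In-f] → Finn plays S at [In-f-D] → (2, 5)
vs fW: Eve plays In → Finn plays f at [In] → Eve plays D at [In-f] → Finn plays W at [In-f-D] → (3, 5)
vs hE: Eve plays In → Finn plays h at [In] → Eve plays t at [In-h] → Eve plays Mid at [In-h-t] → (3, 1)
vs hS: Eve plays In → Finn plays h at [In] → Eve plays t at [In-h] → Eve plays Mid at [In-h-t] → (3, 1)
vs hW: Eve plays In → Finn plays h at [In] → Eve plays t at [In-h] → Eve plays Mid at [In-h-t] → (3, 1)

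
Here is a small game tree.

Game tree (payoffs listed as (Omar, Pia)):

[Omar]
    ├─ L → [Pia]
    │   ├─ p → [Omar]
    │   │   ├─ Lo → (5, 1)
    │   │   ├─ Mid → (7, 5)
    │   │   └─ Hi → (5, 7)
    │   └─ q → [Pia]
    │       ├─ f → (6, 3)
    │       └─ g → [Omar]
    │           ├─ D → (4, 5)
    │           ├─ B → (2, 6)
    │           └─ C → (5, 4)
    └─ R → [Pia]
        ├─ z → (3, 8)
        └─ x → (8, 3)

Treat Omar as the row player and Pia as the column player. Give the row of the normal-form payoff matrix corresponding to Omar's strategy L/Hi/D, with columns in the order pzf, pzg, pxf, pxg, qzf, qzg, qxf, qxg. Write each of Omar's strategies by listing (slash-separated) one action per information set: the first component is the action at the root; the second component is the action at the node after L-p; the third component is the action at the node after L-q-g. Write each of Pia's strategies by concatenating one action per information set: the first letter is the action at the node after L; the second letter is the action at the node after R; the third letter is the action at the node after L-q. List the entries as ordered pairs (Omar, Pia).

vs pzf: Omar plays L → Pia plays p at [L] → Omar plays Hi at [L-p] → (5, 7)
vs pzg: Omar plays L → Pia plays p at [L] → Omar plays Hi at [L-p] → (5, 7)
vs pxf: Omar plays L → Pia plays p at [L] → Omar plays Hi at [L-p] → (5, 7)
vs pxg: Omar plays L → Pia plays p at [L] → Omar plays Hi at [L-p] → (5, 7)
vs qzf: Omar plays L → Pia plays q at [L] → Pia plays f at [L-q] → (6, 3)
vs qzg: Omar plays L → Pia plays q at [L] → Pia plays g at [L-q] → Omar plays D at [L-q-g] → (4, 5)
vs qxf: Omar plays L → Pia plays q at [L] → Pia plays f at [L-q] → (6, 3)
vs qxg: Omar plays L → Pia plays q at [L] → Pia plays g at [L-q] → Omar plays D at [L-q-g] → (4, 5)

(5,7) (5,7) (5,7) (5,7) (6,3) (4,5) (6,3) (4,5)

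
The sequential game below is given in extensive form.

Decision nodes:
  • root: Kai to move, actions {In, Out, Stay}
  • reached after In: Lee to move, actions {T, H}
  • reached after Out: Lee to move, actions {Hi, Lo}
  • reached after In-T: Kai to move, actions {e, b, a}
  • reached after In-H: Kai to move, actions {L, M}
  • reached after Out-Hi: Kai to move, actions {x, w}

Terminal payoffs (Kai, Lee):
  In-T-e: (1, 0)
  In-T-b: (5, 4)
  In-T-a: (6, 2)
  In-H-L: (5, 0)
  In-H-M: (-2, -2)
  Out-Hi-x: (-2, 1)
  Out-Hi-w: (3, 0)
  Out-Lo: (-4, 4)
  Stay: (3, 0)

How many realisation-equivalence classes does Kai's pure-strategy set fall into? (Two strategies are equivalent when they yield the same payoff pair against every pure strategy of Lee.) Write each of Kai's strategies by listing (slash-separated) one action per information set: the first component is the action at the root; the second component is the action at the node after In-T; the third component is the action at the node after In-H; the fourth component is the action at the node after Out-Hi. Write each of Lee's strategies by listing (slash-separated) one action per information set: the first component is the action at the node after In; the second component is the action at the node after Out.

Kai has 36 pure strategies: In/e/L/x, In/e/L/w, In/e/M/x, In/e/M/w, In/b/L/x, In/b/L/w, In/b/M/x, In/b/M/w, In/a/L/x, In/a/L/w, In/a/M/x, In/a/M/w, Out/e/L/x, Out/e/L/w, Out/e/M/x, Out/e/M/w, Out/b/L/x, Out/b/L/w, Out/b/M/x, Out/b/M/w, Out/a/L/x, Out/a/L/w, Out/a/M/x, Out/a/M/w, Stay/e/L/x, Stay/e/L/w, Stay/e/M/x, Stay/e/M/w, Stay/b/L/x, Stay/b/L/w, Stay/b/M/x, Stay/b/M/w, Stay/a/L/x, Stay/a/L/w, Stay/a/M/x, Stay/a/M/w. Columns: T/Hi, T/Lo, H/Hi, H/Lo.
{In/e/L/x, In/e/L/w} → row (1,0) (1,0) (5,0) (5,0)
{In/e/M/x, In/e/M/w} → row (1,0) (1,0) (-2,-2) (-2,-2)
{In/b/L/x, In/b/L/w} → row (5,4) (5,4) (5,0) (5,0)
{In/b/M/x, In/b/M/w} → row (5,4) (5,4) (-2,-2) (-2,-2)
{In/a/L/x, In/a/L/w} → row (6,2) (6,2) (5,0) (5,0)
{In/a/M/x, In/a/M/w} → row (6,2) (6,2) (-2,-2) (-2,-2)
{Out/e/L/x, Out/e/M/x, Out/b/L/x, Out/b/M/x, Out/a/L/x, Out/a/M/x} → row (-2,1) (-4,4) (-2,1) (-4,4)
{Out/e/L/w, Out/e/M/w, Out/b/L/w, Out/b/M/w, Out/a/L/w, Out/a/M/w} → row (3,0) (-4,4) (3,0) (-4,4)
{Stay/e/L/x, Stay/e/L/w, Stay/e/M/x, Stay/e/M/w, Stay/b/L/x, Stay/b/L/w, Stay/b/M/x, Stay/b/M/w, Stay/a/L/x, Stay/a/L/w, Stay/a/M/x, Stay/a/M/w} → row (3,0) (3,0) (3,0) (3,0)
That's 9 distinct rows out of 36 strategies.

9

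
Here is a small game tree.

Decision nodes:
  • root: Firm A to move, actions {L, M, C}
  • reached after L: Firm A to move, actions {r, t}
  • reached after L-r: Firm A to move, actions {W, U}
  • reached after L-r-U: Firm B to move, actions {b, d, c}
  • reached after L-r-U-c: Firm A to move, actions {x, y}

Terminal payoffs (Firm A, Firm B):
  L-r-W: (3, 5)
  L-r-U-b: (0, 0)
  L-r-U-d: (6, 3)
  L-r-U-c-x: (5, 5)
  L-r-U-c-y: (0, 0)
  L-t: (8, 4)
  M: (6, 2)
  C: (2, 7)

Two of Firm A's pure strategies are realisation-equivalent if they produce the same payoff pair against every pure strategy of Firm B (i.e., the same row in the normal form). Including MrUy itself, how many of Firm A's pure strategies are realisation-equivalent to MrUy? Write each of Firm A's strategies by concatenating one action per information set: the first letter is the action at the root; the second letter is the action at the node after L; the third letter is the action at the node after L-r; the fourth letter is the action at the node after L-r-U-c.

8

Row for MrUy (columns b, d, c): (6,2) (6,2) (6,2).
Under MrUy, Firm A's choice at the node after L and at the node after L-r and at the node after L-r-U-c can never be reached regardless of what Firm B does, so varying those choices leaves every outcome unchanged.
Holding the reachable choices fixed and varying the unreachable ones freely already gives 2 × 2 × 2 = 8 equivalent strategies.
No other strategy reproduces this row, so those 8 are the full class: MrWx, MrWy, MrUx, MrUy, MtWx, MtWy, MtUx, MtUy.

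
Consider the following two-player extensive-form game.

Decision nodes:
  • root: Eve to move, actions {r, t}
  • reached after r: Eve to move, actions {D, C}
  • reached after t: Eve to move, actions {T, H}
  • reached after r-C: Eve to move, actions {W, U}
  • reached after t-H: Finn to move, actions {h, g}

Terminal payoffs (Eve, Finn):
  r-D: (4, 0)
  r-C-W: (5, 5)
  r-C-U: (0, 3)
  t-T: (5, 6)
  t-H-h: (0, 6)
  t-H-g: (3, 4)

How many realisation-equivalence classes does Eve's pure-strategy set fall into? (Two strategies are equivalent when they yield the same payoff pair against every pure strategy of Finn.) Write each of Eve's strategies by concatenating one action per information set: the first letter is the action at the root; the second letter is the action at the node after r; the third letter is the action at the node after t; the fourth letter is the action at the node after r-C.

Eve has 16 pure strategies: rDTW, rDTU, rDHW, rDHU, rCTW, rCTU, rCHW, rCHU, tDTW, tDTU, tDHW, tDHU, tCTW, tCTU, tCHW, tCHU. Columns: h, g.
{rDTW, rDTU, rDHW, rDHU} → row (4,0) (4,0)
{rCTW, rCHW} → row (5,5) (5,5)
{rCTU, rCHU} → row (0,3) (0,3)
{tDTW, tDTU, tCTW, tCTU} → row (5,6) (5,6)
{tDHW, tDHU, tCHW, tCHU} → row (0,6) (3,4)
That's 5 distinct rows out of 16 strategies.

5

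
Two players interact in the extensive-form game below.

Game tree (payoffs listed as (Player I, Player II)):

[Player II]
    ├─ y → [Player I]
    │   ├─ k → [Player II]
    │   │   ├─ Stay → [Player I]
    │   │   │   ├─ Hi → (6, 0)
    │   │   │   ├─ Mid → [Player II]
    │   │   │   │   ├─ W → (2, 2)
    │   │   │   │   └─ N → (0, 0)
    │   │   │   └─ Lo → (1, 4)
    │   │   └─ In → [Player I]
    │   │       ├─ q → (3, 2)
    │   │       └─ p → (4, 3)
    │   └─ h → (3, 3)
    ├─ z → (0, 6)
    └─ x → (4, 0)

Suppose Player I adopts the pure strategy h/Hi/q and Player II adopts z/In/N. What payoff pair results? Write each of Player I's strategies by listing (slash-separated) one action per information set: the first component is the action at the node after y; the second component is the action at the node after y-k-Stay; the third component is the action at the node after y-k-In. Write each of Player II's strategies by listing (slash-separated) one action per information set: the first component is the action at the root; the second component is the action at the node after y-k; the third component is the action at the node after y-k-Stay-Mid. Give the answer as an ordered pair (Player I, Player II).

Trace the play path from the root:
  Player II plays z
→ terminal payoff (0, 6).
(Player I's choice at the node after y is never reached on this path, so it doesn't affect the outcome.)

(0, 6)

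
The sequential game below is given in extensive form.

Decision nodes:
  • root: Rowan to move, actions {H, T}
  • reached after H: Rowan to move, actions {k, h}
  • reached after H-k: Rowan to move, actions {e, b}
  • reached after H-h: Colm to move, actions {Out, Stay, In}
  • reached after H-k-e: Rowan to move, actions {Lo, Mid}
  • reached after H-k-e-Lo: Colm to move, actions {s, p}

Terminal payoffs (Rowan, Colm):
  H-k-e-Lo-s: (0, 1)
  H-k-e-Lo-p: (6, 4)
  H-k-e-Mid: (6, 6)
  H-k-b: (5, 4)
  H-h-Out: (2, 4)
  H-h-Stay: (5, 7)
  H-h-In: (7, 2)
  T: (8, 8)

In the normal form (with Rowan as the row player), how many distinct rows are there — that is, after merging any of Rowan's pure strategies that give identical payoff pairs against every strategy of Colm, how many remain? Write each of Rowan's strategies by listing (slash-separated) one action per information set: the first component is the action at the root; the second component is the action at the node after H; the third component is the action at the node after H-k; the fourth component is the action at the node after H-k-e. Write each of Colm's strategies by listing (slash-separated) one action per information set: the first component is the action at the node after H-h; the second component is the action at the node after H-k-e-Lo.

Rowan has 16 pure strategies: H/k/e/Lo, H/k/e/Mid, H/k/b/Lo, H/k/b/Mid, H/h/e/Lo, H/h/e/Mid, H/h/b/Lo, H/h/b/Mid, T/k/e/Lo, T/k/e/Mid, T/k/b/Lo, T/k/b/Mid, T/h/e/Lo, T/h/e/Mid, T/h/b/Lo, T/h/b/Mid. Columns: Out/s, Out/p, Stay/s, Stay/p, In/s, In/p.
{H/k/e/Lo} → row (0,1) (6,4) (0,1) (6,4) (0,1) (6,4)
{H/k/e/Mid} → row (6,6) (6,6) (6,6) (6,6) (6,6) (6,6)
{H/k/b/Lo, H/k/b/Mid} → row (5,4) (5,4) (5,4) (5,4) (5,4) (5,4)
{H/h/e/Lo, H/h/e/Mid, H/h/b/Lo, H/h/b/Mid} → row (2,4) (2,4) (5,7) (5,7) (7,2) (7,2)
{T/k/e/Lo, T/k/e/Mid, T/k/b/Lo, T/k/b/Mid, T/h/e/Lo, T/h/e/Mid, T/h/b/Lo, T/h/b/Mid} → row (8,8) (8,8) (8,8) (8,8) (8,8) (8,8)
That's 5 distinct rows out of 16 strategies.

5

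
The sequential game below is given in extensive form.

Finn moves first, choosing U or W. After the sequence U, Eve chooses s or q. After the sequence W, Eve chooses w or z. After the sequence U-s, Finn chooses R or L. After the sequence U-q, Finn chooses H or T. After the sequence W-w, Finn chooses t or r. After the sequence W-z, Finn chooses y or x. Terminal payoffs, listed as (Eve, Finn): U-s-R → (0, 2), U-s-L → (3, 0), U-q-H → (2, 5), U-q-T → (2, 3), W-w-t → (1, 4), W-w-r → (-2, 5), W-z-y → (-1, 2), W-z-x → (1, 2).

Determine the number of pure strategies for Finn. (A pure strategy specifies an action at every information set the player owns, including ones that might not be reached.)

32

Finn owns the root with actions {U, W} — two choices.
Finn owns the node after U-s with actions {R, L} — two choices.
Finn owns the node after U-q with actions {H, T} — two choices.
Finn owns the node after W-w with actions {t, r} — two choices.
Finn owns the node after W-z with actions {y, x} — two choices.
A pure strategy fixes one action at each information set independently, so the count is the product 2 × 2 × 2 × 2 × 2 = 32.
(For reference, Eve has 4 pure strategies, giving a 32×4 normal-form matrix.)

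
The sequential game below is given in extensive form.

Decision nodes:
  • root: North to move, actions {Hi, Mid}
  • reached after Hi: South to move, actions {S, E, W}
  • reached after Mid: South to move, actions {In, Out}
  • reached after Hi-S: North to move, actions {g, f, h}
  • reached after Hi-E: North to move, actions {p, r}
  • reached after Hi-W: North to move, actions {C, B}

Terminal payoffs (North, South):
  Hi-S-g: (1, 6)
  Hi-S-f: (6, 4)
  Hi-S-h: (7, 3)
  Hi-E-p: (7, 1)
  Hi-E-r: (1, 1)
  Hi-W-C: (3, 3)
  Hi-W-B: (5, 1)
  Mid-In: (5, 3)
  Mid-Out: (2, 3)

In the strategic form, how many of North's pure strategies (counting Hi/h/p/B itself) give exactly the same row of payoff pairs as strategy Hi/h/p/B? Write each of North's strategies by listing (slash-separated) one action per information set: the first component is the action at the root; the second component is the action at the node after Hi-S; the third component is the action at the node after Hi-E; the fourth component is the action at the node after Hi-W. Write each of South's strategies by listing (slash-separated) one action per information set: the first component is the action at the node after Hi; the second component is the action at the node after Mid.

1

Row for Hi/h/p/B (columns S/In, S/Out, E/In, E/Out, W/In, W/Out): (7,3) (7,3) (7,1) (7,1) (5,1) (5,1).
Every one of North's information sets is on the play path for some reply by South when North follows Hi/h/p/B.
Changing the action at any of them therefore changes at least one column, so only Hi/h/p/B itself gives this row.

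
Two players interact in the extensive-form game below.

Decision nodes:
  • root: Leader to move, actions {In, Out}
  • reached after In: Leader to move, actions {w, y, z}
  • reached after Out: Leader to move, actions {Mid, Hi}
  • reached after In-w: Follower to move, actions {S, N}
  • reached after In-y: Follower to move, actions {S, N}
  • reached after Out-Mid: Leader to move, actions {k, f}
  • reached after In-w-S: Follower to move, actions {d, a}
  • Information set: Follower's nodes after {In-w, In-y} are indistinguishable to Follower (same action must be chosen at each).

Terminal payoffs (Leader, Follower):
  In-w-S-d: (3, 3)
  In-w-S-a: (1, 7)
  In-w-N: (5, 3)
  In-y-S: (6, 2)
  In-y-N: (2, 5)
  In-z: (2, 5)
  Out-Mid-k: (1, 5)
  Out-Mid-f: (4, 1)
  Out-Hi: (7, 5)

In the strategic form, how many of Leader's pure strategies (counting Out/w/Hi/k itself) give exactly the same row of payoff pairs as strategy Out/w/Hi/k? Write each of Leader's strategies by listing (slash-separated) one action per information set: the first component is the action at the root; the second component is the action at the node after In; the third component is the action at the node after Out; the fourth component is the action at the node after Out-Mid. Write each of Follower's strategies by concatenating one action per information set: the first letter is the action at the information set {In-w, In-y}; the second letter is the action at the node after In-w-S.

Row for Out/w/Hi/k (columns Sd, Sa, Nd, Na): (7,5) (7,5) (7,5) (7,5).
Under Out/w/Hi/k, Leader's choice at the node after In and at the node after Out-Mid can never be reached regardless of what Follower does, so varying those choices leaves every outcome unchanged.
Holding the reachable choices fixed and varying the unreachable ones freely already gives 3 × 2 = 6 equivalent strategies.
No other strategy reproduces this row, so those 6 are the full class: Out/w/Hi/k, Out/w/Hi/f, Out/y/Hi/k, Out/y/Hi/f, Out/z/Hi/k, Out/z/Hi/f.

6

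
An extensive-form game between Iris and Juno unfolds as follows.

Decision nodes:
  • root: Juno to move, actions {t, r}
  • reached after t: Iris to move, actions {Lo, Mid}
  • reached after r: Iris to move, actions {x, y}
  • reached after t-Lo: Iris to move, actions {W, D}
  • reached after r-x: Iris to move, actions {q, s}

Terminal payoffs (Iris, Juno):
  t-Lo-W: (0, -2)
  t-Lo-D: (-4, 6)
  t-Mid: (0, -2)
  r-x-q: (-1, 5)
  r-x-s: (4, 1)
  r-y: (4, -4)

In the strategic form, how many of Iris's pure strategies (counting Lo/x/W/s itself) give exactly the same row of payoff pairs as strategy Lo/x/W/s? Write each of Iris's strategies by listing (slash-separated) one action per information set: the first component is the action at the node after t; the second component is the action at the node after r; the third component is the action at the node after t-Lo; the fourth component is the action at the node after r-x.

Row for Lo/x/W/s (columns t, r): (0,-2) (4,1).
Every one of Iris's information sets is on the play path for some reply by Juno when Iris follows Lo/x/W/s.
Even so, Mid/x/W/s, Mid/x/D/s happen to produce the same payoff in every column — so 3 strategies share this row.

3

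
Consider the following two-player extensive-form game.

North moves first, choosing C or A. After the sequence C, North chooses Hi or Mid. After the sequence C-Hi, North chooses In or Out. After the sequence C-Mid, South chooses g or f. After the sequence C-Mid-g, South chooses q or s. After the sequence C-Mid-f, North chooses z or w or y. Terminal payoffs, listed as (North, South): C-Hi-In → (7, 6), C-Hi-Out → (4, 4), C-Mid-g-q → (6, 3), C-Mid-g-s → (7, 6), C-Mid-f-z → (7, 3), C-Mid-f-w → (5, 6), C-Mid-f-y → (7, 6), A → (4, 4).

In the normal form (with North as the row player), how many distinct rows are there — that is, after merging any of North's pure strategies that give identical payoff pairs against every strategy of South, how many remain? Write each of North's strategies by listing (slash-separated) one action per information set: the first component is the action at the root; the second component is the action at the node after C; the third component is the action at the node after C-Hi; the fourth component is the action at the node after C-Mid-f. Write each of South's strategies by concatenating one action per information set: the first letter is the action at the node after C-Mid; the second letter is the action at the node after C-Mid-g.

5

North has 24 pure strategies: C/Hi/In/z, C/Hi/In/w, C/Hi/In/y, C/Hi/Out/z, C/Hi/Out/w, C/Hi/Out/y, C/Mid/In/z, C/Mid/In/w, C/Mid/In/y, C/Mid/Out/z, C/Mid/Out/w, C/Mid/Out/y, A/Hi/In/z, A/Hi/In/w, A/Hi/In/y, A/Hi/Out/z, A/Hi/Out/w, A/Hi/Out/y, A/Mid/In/z, A/Mid/In/w, A/Mid/In/y, A/Mid/Out/z, A/Mid/Out/w, A/Mid/Out/y. Columns: gq, gs, fq, fs.
{C/Hi/In/z, C/Hi/In/w, C/Hi/In/y} → row (7,6) (7,6) (7,6) (7,6)
{C/Hi/Out/z, C/Hi/Out/w, C/Hi/Out/y, A/Hi/In/z, A/Hi/In/w, A/Hi/In/y, A/Hi/Out/z, A/Hi/Out/w, A/Hi/Out/y, A/Mid/In/z, A/Mid/In/w, A/Mid/In/y, A/Mid/Out/z, A/Mid/Out/w, A/Mid/Out/y} → row (4,4) (4,4) (4,4) (4,4)
{C/Mid/In/z, C/Mid/Out/z} → row (6,3) (7,6) (7,3) (7,3)
{C/Mid/In/w, C/Mid/Out/w} → row (6,3) (7,6) (5,6) (5,6)
{C/Mid/In/y, C/Mid/Out/y} → row (6,3) (7,6) (7,6) (7,6)
That's 5 distinct rows out of 24 strategies.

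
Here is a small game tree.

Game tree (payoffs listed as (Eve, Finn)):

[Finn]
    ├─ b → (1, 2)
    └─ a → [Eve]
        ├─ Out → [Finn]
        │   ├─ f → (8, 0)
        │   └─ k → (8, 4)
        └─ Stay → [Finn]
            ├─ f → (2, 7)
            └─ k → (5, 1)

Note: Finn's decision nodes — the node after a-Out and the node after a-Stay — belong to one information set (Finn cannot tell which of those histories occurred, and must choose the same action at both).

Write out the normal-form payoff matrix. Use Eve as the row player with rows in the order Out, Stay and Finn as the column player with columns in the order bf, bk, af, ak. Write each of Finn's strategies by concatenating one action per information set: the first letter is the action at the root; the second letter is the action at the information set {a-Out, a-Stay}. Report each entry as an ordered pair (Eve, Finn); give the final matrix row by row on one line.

           bf       bk       af       ak
 Out    (1,2)    (1,2)    (8,0)    (8,4)
Stay    (1,2)    (1,2)    (2,7)    (5,1)

Out: (1,2) (1,2) (8,0) (8,4) | Stay: (1,2) (1,2) (2,7) (5,1)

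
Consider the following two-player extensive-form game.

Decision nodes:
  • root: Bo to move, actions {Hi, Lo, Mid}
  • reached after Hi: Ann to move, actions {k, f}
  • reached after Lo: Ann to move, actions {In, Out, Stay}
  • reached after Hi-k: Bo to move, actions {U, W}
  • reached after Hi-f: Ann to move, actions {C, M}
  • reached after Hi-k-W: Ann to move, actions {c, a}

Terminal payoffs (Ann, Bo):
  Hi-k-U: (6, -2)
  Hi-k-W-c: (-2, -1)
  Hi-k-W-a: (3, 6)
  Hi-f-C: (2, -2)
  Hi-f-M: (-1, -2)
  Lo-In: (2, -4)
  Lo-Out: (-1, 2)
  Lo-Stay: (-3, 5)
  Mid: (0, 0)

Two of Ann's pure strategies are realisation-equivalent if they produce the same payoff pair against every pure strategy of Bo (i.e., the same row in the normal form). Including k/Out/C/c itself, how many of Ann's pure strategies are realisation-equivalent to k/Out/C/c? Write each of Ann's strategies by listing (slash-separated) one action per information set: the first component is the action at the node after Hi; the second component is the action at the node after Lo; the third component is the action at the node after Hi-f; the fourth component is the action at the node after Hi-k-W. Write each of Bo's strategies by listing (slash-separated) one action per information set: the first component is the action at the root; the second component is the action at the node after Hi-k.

Row for k/Out/C/c (columns Hi/U, Hi/W, Lo/U, Lo/W, Mid/U, Mid/W): (6,-2) (-2,-1) (-1,2) (-1,2) (0,0) (0,0).
Under k/Out/C/c, Ann's choice at the node after Hi-f can never be reached regardless of what Bo does, so varying those choices leaves every outcome unchanged.
Holding the reachable choices fixed and varying the unreachable one freely already gives 2 equivalent strategies.
No other strategy reproduces this row, so those 2 are the full class: k/Out/C/c, k/Out/M/c.

2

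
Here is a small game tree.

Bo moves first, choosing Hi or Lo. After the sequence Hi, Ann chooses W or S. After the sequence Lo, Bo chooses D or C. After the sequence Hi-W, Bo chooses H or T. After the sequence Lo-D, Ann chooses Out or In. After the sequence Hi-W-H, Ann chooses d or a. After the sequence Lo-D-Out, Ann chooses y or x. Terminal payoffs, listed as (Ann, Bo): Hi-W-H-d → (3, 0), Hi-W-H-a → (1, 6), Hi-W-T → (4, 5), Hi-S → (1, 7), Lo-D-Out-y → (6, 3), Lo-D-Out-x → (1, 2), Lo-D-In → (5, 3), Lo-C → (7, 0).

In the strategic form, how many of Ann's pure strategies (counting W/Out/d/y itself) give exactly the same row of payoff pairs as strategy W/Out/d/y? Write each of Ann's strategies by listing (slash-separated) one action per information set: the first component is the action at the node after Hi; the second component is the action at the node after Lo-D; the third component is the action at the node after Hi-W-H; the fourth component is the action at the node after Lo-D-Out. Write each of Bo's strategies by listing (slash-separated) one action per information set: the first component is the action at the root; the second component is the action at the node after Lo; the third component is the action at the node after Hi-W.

Row for W/Out/d/y (columns Hi/D/H, Hi/D/T, Hi/C/H, Hi/C/T, Lo/D/H, Lo/D/T, Lo/C/H, Lo/C/T): (3,0) (4,5) (3,0) (4,5) (6,3) (6,3) (7,0) (7,0).
Every one of Ann's information sets is on the play path for some reply by Bo when Ann follows W/Out/d/y.
Changing the action at any of them therefore changes at least one column, so only W/Out/d/y itself gives this row.

1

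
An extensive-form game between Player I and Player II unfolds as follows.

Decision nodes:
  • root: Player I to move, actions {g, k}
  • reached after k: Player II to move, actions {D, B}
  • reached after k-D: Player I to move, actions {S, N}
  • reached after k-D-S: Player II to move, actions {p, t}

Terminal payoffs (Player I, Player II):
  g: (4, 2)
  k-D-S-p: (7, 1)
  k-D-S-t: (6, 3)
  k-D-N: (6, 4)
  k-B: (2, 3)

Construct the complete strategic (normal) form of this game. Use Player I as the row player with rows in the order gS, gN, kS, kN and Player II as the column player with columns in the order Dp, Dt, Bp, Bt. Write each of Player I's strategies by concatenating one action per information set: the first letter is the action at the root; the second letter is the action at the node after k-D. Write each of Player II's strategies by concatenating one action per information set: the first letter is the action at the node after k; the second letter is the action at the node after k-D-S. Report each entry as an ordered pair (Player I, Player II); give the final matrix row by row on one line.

gS: (4,2) (4,2) (4,2) (4,2) | gN: (4,2) (4,2) (4,2) (4,2) | kS: (7,1) (6,3) (2,3) (2,3) | kN: (6,4) (6,4) (2,3) (2,3)

           Dp       Dt       Bp       Bt
  gS    (4,2)    (4,2)    (4,2)    (4,2)
  gN    (4,2)    (4,2)    (4,2)    (4,2)
  kS    (7,1)    (6,3)    (2,3)    (2,3)
  kN    (6,4)    (6,4)    (2,3)    (2,3)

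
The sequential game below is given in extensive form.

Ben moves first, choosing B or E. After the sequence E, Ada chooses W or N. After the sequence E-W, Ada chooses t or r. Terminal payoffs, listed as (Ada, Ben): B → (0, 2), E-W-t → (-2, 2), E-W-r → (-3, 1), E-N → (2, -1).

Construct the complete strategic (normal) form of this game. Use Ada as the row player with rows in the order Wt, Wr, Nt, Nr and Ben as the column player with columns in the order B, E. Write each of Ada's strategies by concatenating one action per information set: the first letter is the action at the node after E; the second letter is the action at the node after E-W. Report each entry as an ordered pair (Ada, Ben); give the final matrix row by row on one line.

Wt: (0,2) (-2,2) | Wr: (0,2) (-3,1) | Nt: (0,2) (2,-1) | Nr: (0,2) (2,-1)

Row Wt: B→(0,2), E→(-2,2)
Row Wr: B→(0,2), E→(-3,1)
Row Nt: B→(0,2), E→(2,-1)
Row Nr: B→(0,2), E→(2,-1)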